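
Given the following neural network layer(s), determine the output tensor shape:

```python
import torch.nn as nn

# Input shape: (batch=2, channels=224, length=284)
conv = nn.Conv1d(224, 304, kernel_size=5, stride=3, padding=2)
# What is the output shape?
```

Input: (2, 224, 284) -> Output: (2, 304, 95)

Answer: (2, 304, 95)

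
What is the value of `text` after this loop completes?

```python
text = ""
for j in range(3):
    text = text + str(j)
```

Concatenate digits 0 to 2
`text` takes the values: "" → "0" → "01" → "012"

Answer: "012"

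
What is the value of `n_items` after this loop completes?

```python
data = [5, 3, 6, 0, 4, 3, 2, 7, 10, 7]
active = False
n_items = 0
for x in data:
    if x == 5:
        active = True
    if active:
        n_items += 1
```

Count elements after first 5 in [5, 3, 6, 0, 4, 3, 2, 7, 10, 7]
`n_items` takes the values: 0 → 1 → 2 → 3 → 4 → 5 → 6 → 7 → 8 → 9 → 10

Answer: 10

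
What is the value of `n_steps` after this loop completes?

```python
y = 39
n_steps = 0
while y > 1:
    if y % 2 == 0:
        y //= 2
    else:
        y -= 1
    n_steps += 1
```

Steps to reduce 39 to 1
`n_steps` takes the values: 0 → 1 → 2 → 3 → 4 → 5 → 6 → 7 → 8

Answer: 8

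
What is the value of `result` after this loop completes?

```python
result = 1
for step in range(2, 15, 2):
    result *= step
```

Product of even numbers 2 to 14
`result` takes the values: 1 → 2 → 8 → 48 → 384 → 3840 → 46080 → 645120

Answer: 645120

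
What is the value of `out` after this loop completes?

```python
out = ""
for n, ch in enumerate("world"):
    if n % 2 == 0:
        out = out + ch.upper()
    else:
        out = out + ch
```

Uppercase even positions in 'world'
`out` takes the values: "" → "W" → "Wo" → "WoR" → "WoRl" → "WoRlD"

Answer: "WoRlD"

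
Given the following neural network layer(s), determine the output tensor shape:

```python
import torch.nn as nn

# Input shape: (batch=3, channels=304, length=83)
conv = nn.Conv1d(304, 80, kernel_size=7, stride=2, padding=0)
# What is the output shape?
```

Input: (3, 304, 83) -> Output: (3, 80, 39)

Answer: (3, 80, 39)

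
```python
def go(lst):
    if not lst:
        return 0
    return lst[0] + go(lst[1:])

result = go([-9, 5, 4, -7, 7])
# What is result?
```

(-9) + 5 + 4 + (-7) + 7 + 0 = 0

Answer: 0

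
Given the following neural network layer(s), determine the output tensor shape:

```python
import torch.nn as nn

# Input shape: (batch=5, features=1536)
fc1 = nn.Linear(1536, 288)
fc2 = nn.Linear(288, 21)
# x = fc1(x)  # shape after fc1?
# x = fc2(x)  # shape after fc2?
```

Input: (5, 1536) -> after fc1: (5, 288) -> Output: (5, 21)

Answer: (5, 21)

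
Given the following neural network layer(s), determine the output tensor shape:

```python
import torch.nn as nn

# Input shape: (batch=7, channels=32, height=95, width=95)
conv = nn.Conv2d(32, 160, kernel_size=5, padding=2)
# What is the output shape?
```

Input: (7, 32, 95, 95) -> Output: (7, 160, 95, 95)

Answer: (7, 160, 95, 95)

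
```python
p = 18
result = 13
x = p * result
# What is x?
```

Trace:
`p = 18` → p = 18
`result = 13` → result = 13
`x = p * result` → x = 234
So x = 234

Answer: 234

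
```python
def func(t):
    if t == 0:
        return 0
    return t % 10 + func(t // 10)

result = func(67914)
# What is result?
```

Sum of digits of 67914: 4 + 1 + 9 + 7 + 6 = 27

Answer: 27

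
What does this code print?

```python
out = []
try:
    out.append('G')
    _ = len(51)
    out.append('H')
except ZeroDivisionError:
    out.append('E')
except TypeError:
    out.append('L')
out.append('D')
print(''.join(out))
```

Execution trace: 'G' (try body) → 'L' (except TypeError) → 'D' (after the try/except). Output: GLD

Answer: GLD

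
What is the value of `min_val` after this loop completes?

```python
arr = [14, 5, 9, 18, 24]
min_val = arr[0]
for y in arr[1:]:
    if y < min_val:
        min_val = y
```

Minimum of [14, 5, 9, 18, 24]
`min_val` takes the values: 14 → 5

Answer: 5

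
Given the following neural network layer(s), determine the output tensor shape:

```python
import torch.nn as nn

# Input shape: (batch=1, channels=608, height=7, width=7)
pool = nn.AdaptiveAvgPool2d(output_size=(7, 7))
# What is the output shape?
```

Input: (1, 608, 7, 7) -> Output: (1, 608, 7, 7)

Answer: (1, 608, 7, 7)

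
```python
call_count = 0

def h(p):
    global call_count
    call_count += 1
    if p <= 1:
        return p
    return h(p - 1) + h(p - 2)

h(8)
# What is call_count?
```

Calls(p) = 1 + Calls(p-1) + Calls(p-2); Calls(0)=Calls(1)=1. For p=8 this gives 67.

Answer: 67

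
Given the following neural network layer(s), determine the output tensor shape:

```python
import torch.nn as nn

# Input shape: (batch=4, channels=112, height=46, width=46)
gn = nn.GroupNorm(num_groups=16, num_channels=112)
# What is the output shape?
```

Input: (4, 112, 46, 46) -> Output: (4, 112, 46, 46)

Answer: (4, 112, 46, 46)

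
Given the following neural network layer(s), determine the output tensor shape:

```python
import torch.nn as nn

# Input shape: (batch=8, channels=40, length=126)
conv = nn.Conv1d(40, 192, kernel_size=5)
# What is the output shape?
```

Input: (8, 40, 126) -> Output: (8, 192, 122)

Answer: (8, 192, 122)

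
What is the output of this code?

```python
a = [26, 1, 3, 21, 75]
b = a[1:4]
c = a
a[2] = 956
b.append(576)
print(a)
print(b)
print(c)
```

Key concept: slice vs alias.
Step by step:
`a = [26, 1, 3, 21, 75]` → a = [26, 1, 3, 21, 75]
`b = a[1:4]` → b = [1, 3, 21]
`c = a` → c = [26, 1, 3, 21, 75] (same object as a)
`a[2] = 956` → a = [26, 1, 956, 21, 75] (same object as c); c = [26, 1, 956, 21, 75] (same object as a)
`b.append(576)` → b = [1, 3, 21, 576]
`print(a)` → prints [26, 1, 956, 21, 75]
`print(b)` → prints [1, 3, 21, 576]
`print(c)` → prints [26, 1, 956, 21, 75]

Answer:
[26, 1, 956, 21, 75]
[1, 3, 21, 576]
[26, 1, 956, 21, 75]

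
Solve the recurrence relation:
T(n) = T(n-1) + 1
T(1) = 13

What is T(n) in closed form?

Unrolling: T(n) = T(1) + 1·(n-1) = 13 + 1(n-1) = n + 12.

Answer: T(n) = n + 12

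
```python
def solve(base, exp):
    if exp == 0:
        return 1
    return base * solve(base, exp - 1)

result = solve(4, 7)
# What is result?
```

solve(4, 7) = 4 * 4 * 4 * 4 * 4 * 4 * 4 = 16384

Answer: 16384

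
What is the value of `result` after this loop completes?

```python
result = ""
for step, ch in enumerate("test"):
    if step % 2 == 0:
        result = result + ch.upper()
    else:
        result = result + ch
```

Uppercase even positions in 'test'
`result` takes the values: "" → "T" → "Te" → "TeS" → "TeSt"

Answer: "TeSt"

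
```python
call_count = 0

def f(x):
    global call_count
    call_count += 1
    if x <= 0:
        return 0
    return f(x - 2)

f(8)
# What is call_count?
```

Linear recursion stepping by 2: 5 calls from x=8 down to ≤0.

Answer: 5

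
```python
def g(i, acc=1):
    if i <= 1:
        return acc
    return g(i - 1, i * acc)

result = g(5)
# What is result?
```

Accumulator trace (n, acc): (5, 1) -> (4, 5) -> (3, 20) -> (2, 60) -> (1, 120) -> return 120

Answer: 120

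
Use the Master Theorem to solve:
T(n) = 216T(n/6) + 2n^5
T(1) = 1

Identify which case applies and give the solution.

a=216, b=6, f(n)=2n^5. log_6(216) = 3. Since c=5 > 3 and the regularity condition holds (216(n/6)^5 = (216/6^5)n^5 with 216/6^5 < 1), Case 3 applies: T(n) = Θ(f(n)) = O(n^5).

Answer: O(n^5) - Case 3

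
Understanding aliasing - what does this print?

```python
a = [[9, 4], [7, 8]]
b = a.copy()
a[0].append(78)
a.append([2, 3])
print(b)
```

Key concept: shallow copy with nested lists.
Step by step:
`a = [[9, 4], [7, 8]]` → a = [[9, 4], [7, 8]]
`b = a.copy()` → b = [[9, 4], [7, 8]]
`a[0].append(78)` → a = [[9, 4, 78], [7, 8]]; b = [[9, 4, 78], [7, 8]]
`a.append([2, 3])` → a = [[9, 4, 78], [7, 8], [2, 3]]
`print(b)` → prints [[9, 4, 78], [7, 8]]

Answer: [[9, 4, 78], [7, 8]]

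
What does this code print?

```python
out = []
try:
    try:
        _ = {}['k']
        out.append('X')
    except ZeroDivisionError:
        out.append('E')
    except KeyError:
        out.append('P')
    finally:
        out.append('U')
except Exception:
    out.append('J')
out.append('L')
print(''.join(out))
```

Execution trace: 'P' (inner except KeyError) → 'U' (inner finally) → 'L' (after the try/except). Output: PUL

Answer: PUL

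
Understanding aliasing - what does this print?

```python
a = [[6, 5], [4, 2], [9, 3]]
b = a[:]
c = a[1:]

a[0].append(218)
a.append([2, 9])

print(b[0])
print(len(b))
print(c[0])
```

Key concept: slice with nested mutation.
Step by step:
`a = [[6, 5], [4, 2], [9, 3]]` → a = [[6, 5], [4, 2], [9, 3]]
`b = a[:]` → b = [[6, 5], [4, 2], [9, 3]]
`c = a[1:]` → c = [[4, 2], [9, 3]]
`a[0].append(218)` → a = [[6, 5, 218], [4, 2], [9, 3]]; b = [[6, 5, 218], [4, 2], [9, 3]]
`a.append([2, 9])` → a = [[6, 5, 218], [4, 2], [9, 3], [2, 9]]
`print(b[0])` → prints [6, 5, 218]
`print(len(b))` → prints 3
`print(c[0])` → prints [4, 2]

Answer:
[6, 5, 218]
3
[4, 2]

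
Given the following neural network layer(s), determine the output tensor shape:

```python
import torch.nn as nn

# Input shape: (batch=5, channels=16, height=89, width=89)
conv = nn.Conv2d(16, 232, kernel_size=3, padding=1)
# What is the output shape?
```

Input: (5, 16, 89, 89) -> Output: (5, 232, 89, 89)

Answer: (5, 232, 89, 89)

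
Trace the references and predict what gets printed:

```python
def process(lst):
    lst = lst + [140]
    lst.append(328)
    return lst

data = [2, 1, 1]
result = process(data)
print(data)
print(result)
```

Key concept: rebinding parameter vs mutation.
Step by step:
`data = [2, 1, 1]` → data = [2, 1, 1]
`result = process(data)` → result = [2, 1, 1, 140, 328]
`print(data)` → prints [2, 1, 1]
`print(result)` → prints [2, 1, 1, 140, 328]

Answer:
[2, 1, 1]
[2, 1, 1, 140, 328]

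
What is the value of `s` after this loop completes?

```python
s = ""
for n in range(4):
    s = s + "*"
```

Repeat '*' 4 times
`s` takes the values: "" → "*" → "**" → "***" → "****"

Answer: "****"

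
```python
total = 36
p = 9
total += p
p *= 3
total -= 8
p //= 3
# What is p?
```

Trace:
`total = 36` → total = 36
`p = 9` → p = 9
`total += p` → total = 45
`p *= 3` → p = 27
`total -= 8` → total = 37
`p //= 3` → p = 9
So p = 9

Answer: 9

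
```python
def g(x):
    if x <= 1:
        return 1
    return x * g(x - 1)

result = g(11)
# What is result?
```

g(11) = 11 * 10 * 9 * 8 * 7 * 6 * 5 * 4 * 3 * 2 * 1 = 39916800

Answer: 39916800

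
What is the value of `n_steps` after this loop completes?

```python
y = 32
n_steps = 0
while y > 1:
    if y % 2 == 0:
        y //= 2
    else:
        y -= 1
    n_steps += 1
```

Steps to reduce 32 to 1
`n_steps` takes the values: 0 → 1 → 2 → 3 → 4 → 5

Answer: 5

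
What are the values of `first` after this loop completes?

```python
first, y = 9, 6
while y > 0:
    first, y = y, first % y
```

GCD of 9 and 6
`first` takes the values: 9 → 6 → 3

Answer: 3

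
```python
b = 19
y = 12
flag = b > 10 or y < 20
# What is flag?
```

Trace:
`b = 19` → b = 19
`y = 12` → y = 12
`flag = b > 10 or y < 20` → flag = True
So flag = True

Answer: True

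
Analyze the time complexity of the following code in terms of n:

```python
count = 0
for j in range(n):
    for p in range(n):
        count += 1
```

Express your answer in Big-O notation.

Each loop level contributes: n × n. Multiplying the contributions gives O(n^2).

Answer: O(n^2)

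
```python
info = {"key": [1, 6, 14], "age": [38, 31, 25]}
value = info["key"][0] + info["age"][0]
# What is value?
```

Trace:
`info = {"key": [1, 6, 14], "age": [38, 31, 25]}` → info = {'key': [1, 6, 14], 'age': [38, 31, 25]}
`value = info["key"][0] + info["age"][0]` → value = 39
So value = 39

Answer: 39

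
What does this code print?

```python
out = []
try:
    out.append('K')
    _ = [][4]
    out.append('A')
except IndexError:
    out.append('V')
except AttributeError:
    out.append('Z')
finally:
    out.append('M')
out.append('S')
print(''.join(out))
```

Execution trace: 'K' (try body) → 'V' (except IndexError) → 'M' (finally) → 'S' (after the try/except). Output: KVMS

Answer: KVMS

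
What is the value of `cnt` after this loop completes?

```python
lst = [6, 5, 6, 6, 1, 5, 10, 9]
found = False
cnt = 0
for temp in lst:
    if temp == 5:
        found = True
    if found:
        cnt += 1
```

Count elements after first 5 in [6, 5, 6, 6, 1, 5, 10, 9]
`cnt` takes the values: 0 → 1 → 2 → 3 → 4 → 5 → 6 → 7

Answer: 7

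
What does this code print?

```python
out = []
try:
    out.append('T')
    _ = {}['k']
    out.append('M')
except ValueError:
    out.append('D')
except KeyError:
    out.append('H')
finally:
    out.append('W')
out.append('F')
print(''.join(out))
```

Execution trace: 'T' (try body) → 'H' (except KeyError) → 'W' (finally) → 'F' (after the try/except). Output: THWF

Answer: THWF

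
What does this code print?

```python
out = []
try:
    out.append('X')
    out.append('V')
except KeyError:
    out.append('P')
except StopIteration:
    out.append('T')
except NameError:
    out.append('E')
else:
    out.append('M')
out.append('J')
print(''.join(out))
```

Execution trace: 'X' (try body) → 'V' (try body, no exception) → 'M' (else) → 'J' (after the try/except). Output: XVMJ

Answer: XVMJ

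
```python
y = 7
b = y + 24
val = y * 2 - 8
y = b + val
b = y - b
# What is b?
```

Trace:
`y = 7` → y = 7
`b = y + 24` → b = 31
`val = y * 2 - 8` → val = 6
`y = b + val` → y = 37
`b = y - b` → b = 6
So b = 6

Answer: 6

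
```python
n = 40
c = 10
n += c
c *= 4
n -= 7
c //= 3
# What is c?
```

Trace:
`n = 40` → n = 40
`c = 10` → c = 10
`n += c` → n = 50
`c *= 4` → c = 40
`n -= 7` → n = 43
`c //= 3` → c = 13
So c = 13

Answer: 13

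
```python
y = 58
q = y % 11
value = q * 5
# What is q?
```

Trace:
`y = 58` → y = 58
`q = y % 11` → q = 3
`value = q * 5` → value = 15
So q = 3

Answer: 3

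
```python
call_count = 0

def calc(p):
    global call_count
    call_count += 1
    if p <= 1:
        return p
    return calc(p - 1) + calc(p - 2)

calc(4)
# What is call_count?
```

Calls(p) = 1 + Calls(p-1) + Calls(p-2); Calls(0)=Calls(1)=1. For p=4 this gives 9.

Answer: 9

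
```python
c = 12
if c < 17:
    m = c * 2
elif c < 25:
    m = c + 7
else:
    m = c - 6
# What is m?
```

Trace:
`c = 12` → c = 12
`if c < 17: ...` → c < 17 is True → m = 24
So m = 24

Answer: 24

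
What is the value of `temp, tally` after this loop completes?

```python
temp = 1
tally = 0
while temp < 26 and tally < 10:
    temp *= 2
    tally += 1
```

Double until >= 26 or 10 iterations
`temp, tally` takes the values: (1, 0) → (2, 0) → (2, 1) → (4, 1) → (4, 2) → (8, 2) → (8, 3) → (16, 3) → (16, 4) → (32, 4) → (32, 5)

Answer: 32, 5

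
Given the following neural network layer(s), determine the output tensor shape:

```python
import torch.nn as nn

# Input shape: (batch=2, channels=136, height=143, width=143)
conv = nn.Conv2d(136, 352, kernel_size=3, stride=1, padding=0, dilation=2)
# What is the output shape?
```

Input: (2, 136, 143, 143) -> Output: (2, 352, 139, 139)

Answer: (2, 352, 139, 139)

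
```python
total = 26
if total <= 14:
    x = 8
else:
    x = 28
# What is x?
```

Trace:
`total = 26` → total = 26
`if total <= 14: ...` → total <= 14 is False, take else branch → x = 28
So x = 28

Answer: 28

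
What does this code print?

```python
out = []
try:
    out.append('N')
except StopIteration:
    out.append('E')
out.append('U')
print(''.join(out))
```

Execution trace: 'N' (try body, no exception) → 'U' (after the try/except). Output: NU

Answer: NU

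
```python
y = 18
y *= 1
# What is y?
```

Trace:
`y = 18` → y = 18
`y *= 1` → y = 18
So y = 18

Answer: 18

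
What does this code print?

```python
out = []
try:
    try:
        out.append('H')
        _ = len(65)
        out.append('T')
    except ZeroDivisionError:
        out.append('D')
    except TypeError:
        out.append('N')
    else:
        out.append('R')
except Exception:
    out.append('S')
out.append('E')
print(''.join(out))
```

Execution trace: 'H' (inner try body) → 'N' (inner except TypeError) → 'E' (after the try/except). Output: HNE

Answer: HNE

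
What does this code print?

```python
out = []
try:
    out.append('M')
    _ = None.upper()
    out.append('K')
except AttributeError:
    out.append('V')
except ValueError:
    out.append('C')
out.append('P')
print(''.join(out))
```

Execution trace: 'M' (try body) → 'V' (except AttributeError) → 'P' (after the try/except). Output: MVP

Answer: MVP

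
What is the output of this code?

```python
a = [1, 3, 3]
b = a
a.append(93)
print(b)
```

Key concept: basic list aliasing.
Step by step:
`a = [1, 3, 3]` → a = [1, 3, 3]
`b = a` → b = [1, 3, 3] (same object as a)
`a.append(93)` → a = [1, 3, 3, 93] (same object as b); b = [1, 3, 3, 93] (same object as a)
`print(b)` → prints [1, 3, 3, 93]

Answer: [1, 3, 3, 93]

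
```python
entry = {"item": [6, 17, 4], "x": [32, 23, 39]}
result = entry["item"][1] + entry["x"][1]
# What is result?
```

Trace:
`entry = {"item": [6, 17, 4], "x": [32, 23, 39]}` → entry = {'item': [6, 17, 4], 'x': [32, 23, 39]}
`result = entry["item"][1] + entry["x"][1]` → result = 40
So result = 40

Answer: 40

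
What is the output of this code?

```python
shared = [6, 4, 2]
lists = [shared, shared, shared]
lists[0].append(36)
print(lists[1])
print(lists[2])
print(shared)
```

Key concept: list of same reference.
Step by step:
`shared = [6, 4, 2]` → shared = [6, 4, 2]
`lists = [shared, shared, shared]` → lists = [[6, 4, 2], [6, 4, 2], [6, 4, 2]]
`lists[0].append(36)` → shared = [6, 4, 2, 36]; lists = [[6, 4, 2, 36], [6, 4, 2, 36], [6, 4, 2, 36]]
`print(lists[1])` → prints [6, 4, 2, 36]
`print(lists[2])` → prints [6, 4, 2, 36]
`print(shared)` → prints [6, 4, 2, 36]

Answer:
[6, 4, 2, 36]
[6, 4, 2, 36]
[6, 4, 2, 36]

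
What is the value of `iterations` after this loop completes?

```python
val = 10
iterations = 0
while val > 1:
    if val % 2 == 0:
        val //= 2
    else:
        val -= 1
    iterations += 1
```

Steps to reduce 10 to 1
`iterations` takes the values: 0 → 1 → 2 → 3 → 4

Answer: 4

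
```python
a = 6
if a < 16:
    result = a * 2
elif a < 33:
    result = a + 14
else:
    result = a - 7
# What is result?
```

Trace:
`a = 6` → a = 6
`if a < 16: ...` → a < 16 is True → result = 12
So result = 12

Answer: 12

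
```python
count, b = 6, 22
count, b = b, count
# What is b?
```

Trace:
`count, b = 6, 22` → count = 6; b = 22
`count, b = b, count` → count = 22; b = 6
So b = 6

Answer: 6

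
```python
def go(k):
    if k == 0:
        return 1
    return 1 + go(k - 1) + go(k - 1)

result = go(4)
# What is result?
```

go(k) = 1 + 2·go(k-1), go(0)=1. Closed form: (1+1)·2^4 - 1 = 31.

Answer: 31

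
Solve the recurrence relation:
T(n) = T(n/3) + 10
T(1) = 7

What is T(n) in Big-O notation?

Each step divides n by 3 and adds 10. After log_3(n) steps we reach T(1)=7. So T(n) = 10·log_3(n) + 7 = O(log n).

Answer: O(log n)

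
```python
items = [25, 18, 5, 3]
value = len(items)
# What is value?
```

Trace:
`items = [25, 18, 5, 3]` → items = [25, 18, 5, 3]
`value = len(items)` → value = 4
So value = 4

Answer: 4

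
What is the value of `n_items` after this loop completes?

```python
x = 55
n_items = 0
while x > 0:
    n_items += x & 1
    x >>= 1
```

Count set bits in 55 (binary: 0b110111)
`n_items` takes the values: 0 → 1 → 2 → 3 → 4 → 5

Answer: 5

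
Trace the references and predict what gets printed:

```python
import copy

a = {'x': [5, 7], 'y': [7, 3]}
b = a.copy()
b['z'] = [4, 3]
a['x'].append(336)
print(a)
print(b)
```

Key concept: shallow copy of dict with mutable values.
Step by step:
`a = {'x': [5, 7], 'y': [7, 3]}` → a = {'x': [5, 7], 'y': [7, 3]}
`b = a.copy()` → b = {'x': [5, 7], 'y': [7, 3]}
`b['z'] = [4, 3]` → b = {'x': [5, 7], 'y': [7, 3], 'z': [4, 3]}
`a['x'].append(336)` → a = {'x': [5, 7, 336], 'y': [7, 3]}; b = {'x': [5, 7, 336], 'y': [7, 3], 'z': [4, 3]}
`print(a)` → prints {'x': [5, 7, 336], 'y': [7, 3]}
`print(b)` → prints {'x': [5, 7, 336], 'y': [7, 3], 'z': [4, 3]}

Answer:
{'x': [5, 7, 336], 'y': [7, 3]}
{'x': [5, 7, 336], 'y': [7, 3], 'z': [4, 3]}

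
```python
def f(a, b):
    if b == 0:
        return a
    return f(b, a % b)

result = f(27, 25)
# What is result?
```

f(27, 25) -> f(25, 2) -> f(2, 1) -> f(1, 0) -> 1

Answer: 1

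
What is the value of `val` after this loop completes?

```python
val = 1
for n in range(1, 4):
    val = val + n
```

Start at 1, add 1 through 3
`val` takes the values: 1 → 2 → 4 → 7

Answer: 7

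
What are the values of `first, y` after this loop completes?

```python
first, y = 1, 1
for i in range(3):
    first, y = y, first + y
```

Fibonacci: after 3 iterations
`first, y` takes the values: (1, 1) → (1, 2) → (2, 3) → (3, 5)

Answer: 3, 5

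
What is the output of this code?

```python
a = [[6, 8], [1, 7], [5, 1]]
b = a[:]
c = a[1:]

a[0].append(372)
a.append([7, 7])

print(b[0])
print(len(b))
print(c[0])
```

Key concept: slice with nested mutation.
Step by step:
`a = [[6, 8], [1, 7], [5, 1]]` → a = [[6, 8], [1, 7], [5, 1]]
`b = a[:]` → b = [[6, 8], [1, 7], [5, 1]]
`c = a[1:]` → c = [[1, 7], [5, 1]]
`a[0].append(372)` → a = [[6, 8, 372], [1, 7], [5, 1]]; b = [[6, 8, 372], [1, 7], [5, 1]]
`a.append([7, 7])` → a = [[6, 8, 372], [1, 7], [5, 1], [7, 7]]
`print(b[0])` → prints [6, 8, 372]
`print(len(b))` → prints 3
`print(c[0])` → prints [1, 7]

Answer:
[6, 8, 372]
3
[1, 7]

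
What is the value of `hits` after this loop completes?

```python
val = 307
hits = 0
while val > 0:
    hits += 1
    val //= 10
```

Count digits by repeated division by 10
`hits` takes the values: 0 → 1 → 2 → 3

Answer: 3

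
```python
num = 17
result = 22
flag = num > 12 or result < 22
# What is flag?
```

Trace:
`num = 17` → num = 17
`result = 22` → result = 22
`flag = num > 12 or result < 22` → flag = True
So flag = True

Answer: True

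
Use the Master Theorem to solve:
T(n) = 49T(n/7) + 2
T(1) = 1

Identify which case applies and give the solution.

a=49, b=7, f(n)=2. log_7(49) = 2. Since c=0 < 2, Case 1 applies: T(n) = Θ(n^log_b(a)) = O(n^2).

Answer: O(n^2) - Case 1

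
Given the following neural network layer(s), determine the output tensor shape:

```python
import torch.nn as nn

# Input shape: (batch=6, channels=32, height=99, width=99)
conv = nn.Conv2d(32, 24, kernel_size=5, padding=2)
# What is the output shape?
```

Input: (6, 32, 99, 99) -> Output: (6, 24, 99, 99)

Answer: (6, 24, 99, 99)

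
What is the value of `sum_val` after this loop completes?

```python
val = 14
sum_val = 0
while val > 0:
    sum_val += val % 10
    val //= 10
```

Sum digits of 14
`sum_val` takes the values: 0 → 4 → 5

Answer: 5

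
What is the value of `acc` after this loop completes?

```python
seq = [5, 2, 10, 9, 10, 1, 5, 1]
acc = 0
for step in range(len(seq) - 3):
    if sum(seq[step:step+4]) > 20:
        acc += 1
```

Count windows with sum > 20
`acc` takes the values: 0 → 1 → 2 → 3 → 4

Answer: 4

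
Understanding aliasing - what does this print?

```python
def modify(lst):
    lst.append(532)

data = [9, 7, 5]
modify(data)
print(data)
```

Key concept: function modifies passed list.
Step by step:
`data = [9, 7, 5]` → data = [9, 7, 5]
`modify(data)` → data = [9, 7, 5, 532]
`print(data)` → prints [9, 7, 5, 532]

Answer: [9, 7, 5, 532]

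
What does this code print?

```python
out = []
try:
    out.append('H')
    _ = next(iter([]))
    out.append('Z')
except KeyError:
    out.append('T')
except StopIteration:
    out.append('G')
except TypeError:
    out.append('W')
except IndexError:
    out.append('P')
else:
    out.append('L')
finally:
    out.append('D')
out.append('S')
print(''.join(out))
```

Execution trace: 'H' (try body) → 'G' (except StopIteration) → 'D' (finally) → 'S' (after the try/except). Output: HGDS

Answer: HGDS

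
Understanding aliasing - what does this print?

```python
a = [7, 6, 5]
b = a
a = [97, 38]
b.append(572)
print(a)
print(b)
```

Key concept: rebinding vs mutation: a is rebound to a new list, b still points at the original.
Step by step:
`a = [7, 6, 5]` → a = [7, 6, 5]
`b = a` → b = [7, 6, 5] (same object as a)
`a = [97, 38]` → a = [97, 38]
`b.append(572)` → b = [7, 6, 5, 572]
`print(a)` → prints [97, 38]
`print(b)` → prints [7, 6, 5, 572]

Answer:
[97, 38]
[7, 6, 5, 572]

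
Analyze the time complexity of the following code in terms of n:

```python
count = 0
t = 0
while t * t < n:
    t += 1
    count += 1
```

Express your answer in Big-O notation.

Each loop level contributes: √n. Multiplying the contributions gives O(√n).

Answer: O(√n)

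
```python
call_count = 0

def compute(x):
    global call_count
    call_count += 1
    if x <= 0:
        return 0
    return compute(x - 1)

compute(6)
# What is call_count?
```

Linear recursion stepping by 1: 7 calls from x=6 down to ≤0.

Answer: 7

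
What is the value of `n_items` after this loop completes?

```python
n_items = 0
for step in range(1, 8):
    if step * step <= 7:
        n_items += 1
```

Count numbers where step² ≤ 7
`n_items` takes the values: 0 → 1 → 2

Answer: 2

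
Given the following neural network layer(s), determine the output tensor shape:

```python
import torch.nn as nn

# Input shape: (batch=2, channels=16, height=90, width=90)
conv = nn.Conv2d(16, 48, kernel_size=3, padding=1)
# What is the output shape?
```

Input: (2, 16, 90, 90) -> Output: (2, 48, 90, 90)

Answer: (2, 48, 90, 90)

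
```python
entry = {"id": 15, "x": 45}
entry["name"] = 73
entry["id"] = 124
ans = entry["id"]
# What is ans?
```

Trace:
`entry = {"id": 15, "x": 45}` → entry = {'id': 15, 'x': 45}
`entry["name"] = 73` → entry = {'id': 15, 'x': 45, 'name': 73}
`entry["id"] = 124` → entry = {'id': 124, 'x': 45, 'name': 73}
`ans = entry["id"]` → ans = 124
So ans = 124

Answer: 124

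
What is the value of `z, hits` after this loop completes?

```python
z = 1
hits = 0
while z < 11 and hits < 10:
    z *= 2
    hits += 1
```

Double until >= 11 or 10 iterations
`z, hits` takes the values: (1, 0) → (2, 0) → (2, 1) → (4, 1) → (4, 2) → (8, 2) → (8, 3) → (16, 3) → (16, 4)

Answer: 16, 4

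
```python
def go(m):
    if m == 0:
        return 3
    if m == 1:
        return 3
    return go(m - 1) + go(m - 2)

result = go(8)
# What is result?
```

Build up from base cases: go(0)=3, go(1)=3, go(2)=6, go(3)=9, go(4)=15, go(5)=24, go(6)=39, ..., go(8)=102

Answer: 102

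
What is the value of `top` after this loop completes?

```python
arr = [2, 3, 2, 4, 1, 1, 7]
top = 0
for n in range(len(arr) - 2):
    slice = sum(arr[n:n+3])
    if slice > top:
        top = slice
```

Max sum of 3-element window in [2, 3, 2, 4, 1, 1, 7]
`top` takes the values: 0 → 7 → 9

Answer: 9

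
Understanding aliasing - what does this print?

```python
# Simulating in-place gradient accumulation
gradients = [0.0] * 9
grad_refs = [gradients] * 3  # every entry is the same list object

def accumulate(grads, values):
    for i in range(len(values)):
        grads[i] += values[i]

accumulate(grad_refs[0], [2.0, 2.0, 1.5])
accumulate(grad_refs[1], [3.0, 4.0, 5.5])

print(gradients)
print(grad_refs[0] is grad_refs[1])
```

Key concept: gradient accumulation aliasing.
Step by step:
`gradients = [0.0] * 9` → gradients = [0.0, 0.0, 0.0, 0.0, 0.0, 0.0, 0.0, 0.0, 0.0]
`grad_refs = [gradients] * 3` → grad_refs = [[0.0, 0.0, 0.0, 0.0, 0.0, 0.0, 0.0, 0.0, 0.0], [0.0, 0.0, 0.0, 0.0, 0.0, 0.0, 0.0, 0.0, 0.0], [0.0, 0.0, 0.0, 0.0, 0.0, 0.0, 0.0, 0.0, 0.0]]
`accumulate(grad_refs[0], [2.0, 2.0, 1.5])` → gradients = [2.0, 2.0, 1.5, 0.0, 0.0, 0.0, 0.0, 0.0, 0.0]; grad_refs = [[2.0, 2.0, 1.5, 0.0, 0.0, 0.0, 0.0, 0.0, 0.0], [2.0, 2.0, 1.5, 0.0, 0.0, 0.0, 0.0, 0.0, 0.0], [2.0, 2.0, 1.5, 0.0, 0.0, 0.0, 0.0, 0.0, 0.0]]
`accumulate(grad_refs[1], [3.0, 4.0, 5.5])` → gradients = [5.0, 6.0, 7.0, 0.0, 0.0, 0.0, 0.0, 0.0, 0.0]; grad_refs = [[5.0, 6.0, 7.0, 0.0, 0.0, 0.0, 0.0, 0.0, 0.0], [5.0, 6.0, 7.0, 0.0, 0.0, 0.0, 0.0, 0.0, 0.0], [5.0, 6.0, 7.0, 0.0, 0.0, 0.0, 0.0, 0.0, 0.0]]
`print(gradients)` → prints [5.0, 6.0, 7.0, 0.0, 0.0, 0.0, 0.0, 0.0, 0.0]
`print(grad_refs[0] is grad_refs[1])` → prints True

Answer:
[5.0, 6.0, 7.0, 0.0, 0.0, 0.0, 0.0, 0.0, 0.0]
True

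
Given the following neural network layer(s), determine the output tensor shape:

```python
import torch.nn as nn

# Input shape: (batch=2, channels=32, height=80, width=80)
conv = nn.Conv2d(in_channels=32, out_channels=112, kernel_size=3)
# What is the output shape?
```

Input: (2, 32, 80, 80) -> Output: (2, 112, 78, 78)

Answer: (2, 112, 78, 78)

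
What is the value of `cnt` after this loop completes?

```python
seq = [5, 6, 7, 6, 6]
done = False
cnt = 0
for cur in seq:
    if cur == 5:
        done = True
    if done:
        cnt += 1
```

Count elements after first 5 in [5, 6, 7, 6, 6]
`cnt` takes the values: 0 → 1 → 2 → 3 → 4 → 5

Answer: 5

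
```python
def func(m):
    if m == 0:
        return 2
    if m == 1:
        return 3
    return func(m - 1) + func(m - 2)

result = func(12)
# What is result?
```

Build up from base cases: func(0)=2, func(1)=3, func(2)=5, func(3)=8, func(4)=13, func(5)=21, func(6)=34, ..., func(12)=610

Answer: 610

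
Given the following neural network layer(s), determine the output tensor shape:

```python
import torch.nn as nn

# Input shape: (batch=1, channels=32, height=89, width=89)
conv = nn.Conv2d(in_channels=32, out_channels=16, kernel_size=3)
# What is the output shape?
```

Input: (1, 32, 89, 89) -> Output: (1, 16, 87, 87)

Answer: (1, 16, 87, 87)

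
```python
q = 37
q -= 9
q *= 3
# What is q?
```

Trace:
`q = 37` → q = 37
`q -= 9` → q = 28
`q *= 3` → q = 84
So q = 84

Answer: 84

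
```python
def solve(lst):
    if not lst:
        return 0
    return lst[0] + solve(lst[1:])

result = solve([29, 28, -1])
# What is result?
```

29 + 28 + (-1) + 0 = 56

Answer: 56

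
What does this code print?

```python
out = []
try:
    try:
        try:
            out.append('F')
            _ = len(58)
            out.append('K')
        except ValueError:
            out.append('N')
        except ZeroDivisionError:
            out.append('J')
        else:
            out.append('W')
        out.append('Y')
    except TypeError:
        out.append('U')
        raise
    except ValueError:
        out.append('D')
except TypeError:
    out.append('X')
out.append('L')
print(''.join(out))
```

Execution trace: 'F' (inner try body) → 'U' (except TypeError) → 'X' (outer except TypeError) → 'L' (after the try/except). Output: FUXL

Answer: FUXL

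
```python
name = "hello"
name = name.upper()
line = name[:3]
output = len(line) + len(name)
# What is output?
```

Trace:
`name = "hello"` → name = 'hello'
`name = name.upper()` → name = 'HELLO'
`line = name[:3]` → line = 'HEL'
`output = len(line) + len(name)` → output = 8
So output = 8

Answer: 8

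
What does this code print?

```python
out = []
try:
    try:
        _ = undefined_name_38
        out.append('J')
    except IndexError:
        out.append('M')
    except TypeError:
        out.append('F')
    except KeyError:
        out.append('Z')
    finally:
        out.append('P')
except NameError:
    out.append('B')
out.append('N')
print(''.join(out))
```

Execution trace: 'P' (finally) → 'B' (outer except NameError) → 'N' (after the try/except). Output: PBN

Answer: PBN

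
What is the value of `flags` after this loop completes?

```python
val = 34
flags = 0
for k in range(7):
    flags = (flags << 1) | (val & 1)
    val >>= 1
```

Reverse lowest 7 bits of 34
`flags` takes the values: 0 → 1 → 2 → 4 → 8 → 17 → 34

Answer: 34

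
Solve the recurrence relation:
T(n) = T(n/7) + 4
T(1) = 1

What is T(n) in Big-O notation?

Each step divides n by 7 and adds 4. After log_7(n) steps we reach T(1)=1. So T(n) = 4·log_7(n) + 1 = O(log n).

Answer: O(log n)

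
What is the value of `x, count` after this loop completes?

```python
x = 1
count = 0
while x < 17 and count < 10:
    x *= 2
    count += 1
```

Double until >= 17 or 10 iterations
`x, count` takes the values: (1, 0) → (2, 0) → (2, 1) → (4, 1) → (4, 2) → (8, 2) → (8, 3) → (16, 3) → (16, 4) → (32, 4) → (32, 5)

Answer: 32, 5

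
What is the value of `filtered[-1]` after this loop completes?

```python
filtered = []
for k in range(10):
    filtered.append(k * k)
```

Last element of squares 0 to 9
`filtered` takes the values: [] → [0] → [0, 1] → [0, 1, 4] → [0, 1, 4, 9] → [0, 1, 4, 9, 16] → [0, 1, 4, 9, 16, 25] → [0, 1, 4, 9, 16, 25, 36] → [0, 1, 4, 9, 16, 25, 36, 49] → [0, 1, 4, 9, 16, 25, 36, 49, 64] → [0, 1, 4, 9, 16, 25, 36, 49, 64, 81]
So `filtered[-1]` = 81

Answer: 81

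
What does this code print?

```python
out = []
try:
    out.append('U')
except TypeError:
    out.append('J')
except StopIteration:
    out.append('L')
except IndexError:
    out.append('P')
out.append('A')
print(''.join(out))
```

Execution trace: 'U' (try body, no exception) → 'A' (after the try/except). Output: UA

Answer: UA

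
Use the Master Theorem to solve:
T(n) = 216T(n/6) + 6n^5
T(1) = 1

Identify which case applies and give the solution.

a=216, b=6, f(n)=6n^5. log_6(216) = 3. Since c=5 > 3 and the regularity condition holds (216(n/6)^5 = (216/6^5)n^5 with 216/6^5 < 1), Case 3 applies: T(n) = Θ(f(n)) = O(n^5).

Answer: O(n^5) - Case 3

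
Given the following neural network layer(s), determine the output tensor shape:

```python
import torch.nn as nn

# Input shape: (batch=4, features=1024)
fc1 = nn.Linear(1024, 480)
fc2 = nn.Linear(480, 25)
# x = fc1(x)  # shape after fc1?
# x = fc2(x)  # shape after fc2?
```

Input: (4, 1024) -> after fc1: (4, 480) -> Output: (4, 25)

Answer: (4, 25)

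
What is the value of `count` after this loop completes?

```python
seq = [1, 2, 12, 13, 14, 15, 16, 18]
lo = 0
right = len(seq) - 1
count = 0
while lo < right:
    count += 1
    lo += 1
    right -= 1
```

Iterations until pointers meet (list length 8)
`count` takes the values: 0 → 1 → 2 → 3 → 4

Answer: 4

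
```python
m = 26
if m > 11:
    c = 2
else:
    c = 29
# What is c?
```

Trace:
`m = 26` → m = 26
`if m > 11: ...` → m > 11 is True → c = 2
So c = 2

Answer: 2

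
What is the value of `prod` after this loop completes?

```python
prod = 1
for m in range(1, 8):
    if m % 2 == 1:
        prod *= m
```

Product of odd numbers 1 to 7
`prod` takes the values: 1 → 3 → 15 → 105

Answer: 105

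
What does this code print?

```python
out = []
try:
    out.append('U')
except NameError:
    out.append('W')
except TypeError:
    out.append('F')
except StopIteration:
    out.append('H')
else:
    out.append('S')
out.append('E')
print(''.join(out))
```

Execution trace: 'U' (try body, no exception) → 'S' (else) → 'E' (after the try/except). Output: USE

Answer: USE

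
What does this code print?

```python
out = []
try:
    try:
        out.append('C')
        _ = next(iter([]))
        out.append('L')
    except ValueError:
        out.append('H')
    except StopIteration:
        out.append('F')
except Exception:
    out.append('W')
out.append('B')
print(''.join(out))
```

Execution trace: 'C' (inner try body) → 'F' (inner except StopIteration) → 'B' (after the try/except). Output: CFB

Answer: CFB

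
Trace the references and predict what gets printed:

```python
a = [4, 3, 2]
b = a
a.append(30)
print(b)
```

Key concept: basic list aliasing.
Step by step:
`a = [4, 3, 2]` → a = [4, 3, 2]
`b = a` → b = [4, 3, 2] (same object as a)
`a.append(30)` → a = [4, 3, 2, 30] (same object as b); b = [4, 3, 2, 30] (same object as a)
`print(b)` → prints [4, 3, 2, 30]

Answer: [4, 3, 2, 30]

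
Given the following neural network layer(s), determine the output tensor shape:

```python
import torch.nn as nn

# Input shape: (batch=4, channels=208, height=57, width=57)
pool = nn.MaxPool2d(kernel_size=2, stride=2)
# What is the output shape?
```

Input: (4, 208, 57, 57) -> Output: (4, 208, 28, 28)

Answer: (4, 208, 28, 28)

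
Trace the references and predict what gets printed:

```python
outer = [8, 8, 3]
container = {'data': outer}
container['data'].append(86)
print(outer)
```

Key concept: dict holds reference to list.
Step by step:
`outer = [8, 8, 3]` → outer = [8, 8, 3]
`container = {'data': outer}` → container = {'data': [8, 8, 3]}
`container['data'].append(86)` → outer = [8, 8, 3, 86]; container = {'data': [8, 8, 3, 86]}
`print(outer)` → prints [8, 8, 3, 86]

Answer: [8, 8, 3, 86]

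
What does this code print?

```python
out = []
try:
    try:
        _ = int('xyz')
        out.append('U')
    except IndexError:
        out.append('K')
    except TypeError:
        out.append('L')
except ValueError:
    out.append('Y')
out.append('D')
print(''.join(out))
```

Execution trace: 'Y' (outer except ValueError) → 'D' (after the try/except). Output: YD

Answer: YD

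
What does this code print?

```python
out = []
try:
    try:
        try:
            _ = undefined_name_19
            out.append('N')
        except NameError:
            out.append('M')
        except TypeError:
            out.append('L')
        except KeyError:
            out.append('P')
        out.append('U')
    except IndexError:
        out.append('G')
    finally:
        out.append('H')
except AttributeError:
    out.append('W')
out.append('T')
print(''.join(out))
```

Execution trace: 'M' (inner except NameError) → 'U' (try body, no exception) → 'H' (finally) → 'T' (after the try/except). Output: MUHT

Answer: MUHT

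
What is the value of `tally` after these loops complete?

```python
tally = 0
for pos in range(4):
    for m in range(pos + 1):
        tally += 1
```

Triangle: 1 + 2 + ... + 4
`tally` takes the values: 0 → 1 → 2 → 3 → 4 → 5 → 6 → 7 → 8 → 9 → 10

Answer: 10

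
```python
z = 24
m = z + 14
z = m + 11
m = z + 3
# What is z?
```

Trace:
`z = 24` → z = 24
`m = z + 14` → m = 38
`z = m + 11` → z = 49
`m = z + 3` → m = 52
So z = 49

Answer: 49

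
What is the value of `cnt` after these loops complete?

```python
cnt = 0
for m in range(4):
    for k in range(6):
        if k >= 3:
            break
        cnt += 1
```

Inner breaks at 3, outer runs 4 times
`cnt` takes the values: 0 → 1 → 2 → 3 → 4 → 5 → 6 → 7 → 8 → 9 → 10 → 11 → 12

Answer: 12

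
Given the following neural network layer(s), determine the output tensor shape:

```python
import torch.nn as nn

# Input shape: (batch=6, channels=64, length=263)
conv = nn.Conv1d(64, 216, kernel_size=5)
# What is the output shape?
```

Input: (6, 64, 263) -> Output: (6, 216, 259)

Answer: (6, 216, 259)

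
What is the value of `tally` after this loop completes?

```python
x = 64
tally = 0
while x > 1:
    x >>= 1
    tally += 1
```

Count right shifts until 1
`tally` takes the values: 0 → 1 → 2 → 3 → 4 → 5 → 6

Answer: 6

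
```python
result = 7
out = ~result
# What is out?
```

Trace:
`result = 7` → result = 7
`out = ~result` → out = -8
So out = -8

Answer: -8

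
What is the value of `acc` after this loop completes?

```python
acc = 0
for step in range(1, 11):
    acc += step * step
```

Sum of squares 1² to 10² = 385
`acc` takes the values: 0 → 1 → 5 → 14 → 30 → 55 → 91 → 140 → 204 → 285 → 385

Answer: 385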